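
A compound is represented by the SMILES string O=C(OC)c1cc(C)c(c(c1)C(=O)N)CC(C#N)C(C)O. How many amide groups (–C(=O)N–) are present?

The amide motif appears at heavy-atom position 12 in the SMILES.
Other groups present: 1 ester, 1 hydroxyl, 1 nitrile.
Amide count: 1.

1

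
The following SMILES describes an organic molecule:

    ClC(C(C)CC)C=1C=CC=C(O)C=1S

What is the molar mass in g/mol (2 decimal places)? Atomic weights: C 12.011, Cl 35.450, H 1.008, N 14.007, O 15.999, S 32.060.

230.75 g/mol

First, the molecular formula is C11H15ClOS (counting implicit H from valence).
  C: 11 × 12.011 = 132.121
  Cl: 1 × 35.450 = 35.450
  H: 15 × 1.008 = 15.120
  O: 1 × 15.999 = 15.999
  S: 1 × 32.060 = 32.060
Sum: 11×12.011 + 1×35.450 + 15×1.008 + 1×15.999 + 1×32.060 = 230.750 → 230.75 g/mol.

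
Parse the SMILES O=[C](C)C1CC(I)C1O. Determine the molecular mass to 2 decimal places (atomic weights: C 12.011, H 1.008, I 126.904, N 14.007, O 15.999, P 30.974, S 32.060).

First, the molecular formula is C6H9IO2 (counting implicit H from valence).
  C: 6 × 12.011 = 72.066
  H: 9 × 1.008 = 9.072
  I: 1 × 126.904 = 126.904
  O: 2 × 15.999 = 31.998
Sum: 6×12.011 + 9×1.008 + 1×126.904 + 2×15.999 = 240.040 → 240.04 g/mol.

240.04 g/mol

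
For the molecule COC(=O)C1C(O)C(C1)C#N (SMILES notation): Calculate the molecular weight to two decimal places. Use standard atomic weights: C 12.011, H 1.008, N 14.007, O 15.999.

First, the molecular formula is C7H9NO3 (counting implicit H from valence).
  C: 7 × 12.011 = 84.077
  H: 9 × 1.008 = 9.072
  N: 1 × 14.007 = 14.007
  O: 3 × 15.999 = 47.997
Sum: 7×12.011 + 9×1.008 + 1×14.007 + 3×15.999 = 155.153 → 155.15 g/mol.

155.15 g/mol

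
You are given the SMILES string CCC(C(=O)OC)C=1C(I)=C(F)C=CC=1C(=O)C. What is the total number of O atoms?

Scan the SMILES for O atoms (remember two-letter symbols like Cl and Br are single atoms).
Oxygen count: 3.

3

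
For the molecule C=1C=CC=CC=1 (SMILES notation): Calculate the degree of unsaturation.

Degree of unsaturation = (number of rings) + (number of π bonds).
Ring closures in the SMILES: 1.
π bonds: 3 double bonds (each 1 DoU) → 3 DoU from unsaturation.
Total DoU = 1 + 3 = 4.

4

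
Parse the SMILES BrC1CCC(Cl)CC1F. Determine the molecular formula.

C6H9BrClF

Walk through each heavy atom and fill implicit hydrogens from standard valence (C 4, N 3, O 2, S 2, halogen 1):
  atom 1: Br (halogen, monovalent) → 0 H
  atom 2: C, bond orders sum to 3 (valence 4) → 1 H
  atom 3: C, bond orders sum to 2 (valence 4) → 2 H
  atom 4: C, bond orders sum to 2 (valence 4) → 2 H
  atom 5: C, bond orders sum to 3 (valence 4) → 1 H
  atom 6: Cl (halogen, monovalent) → 0 H
  atom 7: C, bond orders sum to 2 (valence 4) → 2 H
  atom 8: C, bond orders sum to 3 (valence 4) → 1 H
  atom 9: F (halogen, monovalent) → 0 H
Totals → C:6, H:9, Br:1, Cl:1, F:1.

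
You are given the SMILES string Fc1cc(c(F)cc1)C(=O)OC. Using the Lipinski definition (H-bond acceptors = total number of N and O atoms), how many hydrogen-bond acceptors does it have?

N atoms: 0; O atoms: 2.
Lipinski HBA = 0 + 2 = 2.

2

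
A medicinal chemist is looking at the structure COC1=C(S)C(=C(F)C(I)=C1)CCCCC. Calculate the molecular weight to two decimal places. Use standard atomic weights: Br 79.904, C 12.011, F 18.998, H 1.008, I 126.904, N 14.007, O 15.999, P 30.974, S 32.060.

First, the molecular formula is C12H16FIOS (counting implicit H from valence).
  C: 12 × 12.011 = 144.132
  F: 1 × 18.998 = 18.998
  H: 16 × 1.008 = 16.128
  I: 1 × 126.904 = 126.904
  O: 1 × 15.999 = 15.999
  S: 1 × 32.060 = 32.060
Sum: 12×12.011 + 1×18.998 + 16×1.008 + 1×126.904 + 1×15.999 + 1×32.060 = 354.221 → 354.22 g/mol.

354.22 g/mol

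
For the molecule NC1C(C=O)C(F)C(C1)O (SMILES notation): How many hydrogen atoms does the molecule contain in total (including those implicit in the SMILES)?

Walk through each heavy atom and fill implicit hydrogens from standard valence (C 4, N 3, O 2, S 2, halogen 1):
  atom 1: N, bond orders sum to 1 (valence 3) → 2 H
  atom 2: C, bond orders sum to 3 (valence 4) → 1 H
  atom 3: C, bond orders sum to 3 (valence 4) → 1 H
  atom 4: C, bond orders sum to 3 (valence 4) → 1 H
  atom 5: O, bond orders sum to 2 (valence 2) → 0 H
  atom 6: C, bond orders sum to 3 (valence 4) → 1 H
  atom 7: F (halogen, monovalent) → 0 H
  atom 8: C, bond orders sum to 3 (valence 4) → 1 H
  atom 9: C, bond orders sum to 2 (valence 4) → 2 H
  atom 10: O, bond orders sum to 1 (valence 2) → 1 H
Total hydrogens: 10.

10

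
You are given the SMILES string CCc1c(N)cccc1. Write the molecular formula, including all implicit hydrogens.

C8H11N

Walk through each heavy atom and fill implicit hydrogens from standard valence (C 4, N 3, O 2, S 2, halogen 1); for lowercase aromatic atoms, an aromatic c carries 1 H when it has two neighbours and 0 H with three, and aromatic n carries 0 H:
  atom 1: C, bond orders sum to 1 (valence 4) → 3 H
  atom 2: C, bond orders sum to 2 (valence 4) → 2 H
  atom 3: aromatic c, 3 neighbours → 0 H
  atom 4: aromatic c, 3 neighbours → 0 H
  atom 5: N, bond orders sum to 1 (valence 3) → 2 H
  atom 6: aromatic c, 2 neighbours → 1 H
  atom 7: aromatic c, 2 neighbours → 1 H
  atom 8: aromatic c, 2 neighbours → 1 H
  atom 9: aromatic c, 2 neighbours → 1 H
Totals → C:8, H:11, N:1.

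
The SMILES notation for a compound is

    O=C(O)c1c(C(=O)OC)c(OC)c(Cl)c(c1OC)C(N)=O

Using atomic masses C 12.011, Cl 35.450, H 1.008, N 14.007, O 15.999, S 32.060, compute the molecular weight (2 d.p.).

317.68 g/mol

First, the molecular formula is C12H12ClNO7 (counting implicit H from valence).
  C: 12 × 12.011 = 144.132
  Cl: 1 × 35.450 = 35.450
  H: 12 × 1.008 = 12.096
  N: 1 × 14.007 = 14.007
  O: 7 × 15.999 = 111.993
Sum: 12×12.011 + 1×35.450 + 12×1.008 + 1×14.007 + 7×15.999 = 317.678 → 317.68 g/mol.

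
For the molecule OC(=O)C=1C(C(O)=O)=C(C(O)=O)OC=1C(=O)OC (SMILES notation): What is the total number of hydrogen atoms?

6

Walk through each heavy atom and fill implicit hydrogens from standard valence (C 4, N 3, O 2, S 2, halogen 1):
  atom 1: O, bond orders sum to 1 (valence 2) → 1 H
  atom 2: C, bond orders sum to 4 (valence 4) → 0 H
  atom 3: O, bond orders sum to 2 (valence 2) → 0 H
  atom 4: C, bond orders sum to 4 (valence 4) → 0 H
  atom 5: C, bond orders sum to 4 (valence 4) → 0 H
  atom 6: C, bond orders sum to 4 (valence 4) → 0 H
  atom 7: O, bond orders sum to 1 (valence 2) → 1 H
  atom 8: O, bond orders sum to 2 (valence 2) → 0 H
  atom 9: C, bond orders sum to 4 (valence 4) → 0 H
  atom 10: C, bond orders sum to 4 (valence 4) → 0 H
  atom 11: O, bond orders sum to 1 (valence 2) → 1 H
  atom 12: O, bond orders sum to 2 (valence 2) → 0 H
  atom 13: O, bond orders sum to 2 (valence 2) → 0 H
  atom 14: C, bond orders sum to 4 (valence 4) → 0 H
  atom 15: C, bond orders sum to 4 (valence 4) → 0 H
  atom 16: O, bond orders sum to 2 (valence 2) → 0 H
  atom 17: O, bond orders sum to 2 (valence 2) → 0 H
  atom 18: C, bond orders sum to 1 (valence 4) → 3 H
Total hydrogens: 6.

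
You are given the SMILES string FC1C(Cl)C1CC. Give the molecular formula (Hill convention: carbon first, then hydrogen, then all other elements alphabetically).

C5H8ClF

Walk through each heavy atom and fill implicit hydrogens from standard valence (C 4, N 3, O 2, S 2, halogen 1):
  atom 1: F (halogen, monovalent) → 0 H
  atom 2: C, bond orders sum to 3 (valence 4) → 1 H
  atom 3: C, bond orders sum to 3 (valence 4) → 1 H
  atom 4: Cl (halogen, monovalent) → 0 H
  atom 5: C, bond orders sum to 3 (valence 4) → 1 H
  atom 6: C, bond orders sum to 2 (valence 4) → 2 H
  atom 7: C, bond orders sum to 1 (valence 4) → 3 H
Totals → C:5, H:8, Cl:1, F:1.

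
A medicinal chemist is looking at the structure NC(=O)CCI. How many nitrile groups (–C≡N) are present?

Scan the SMILES for the nitrile motif — none present.
Groups that are present: 1 amide.

0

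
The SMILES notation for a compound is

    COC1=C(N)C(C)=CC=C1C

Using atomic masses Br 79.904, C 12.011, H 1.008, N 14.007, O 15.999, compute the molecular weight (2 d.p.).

151.21 g/mol

First, the molecular formula is C9H13NO (counting implicit H from valence).
  C: 9 × 12.011 = 108.099
  H: 13 × 1.008 = 13.104
  N: 1 × 14.007 = 14.007
  O: 1 × 15.999 = 15.999
Sum: 9×12.011 + 13×1.008 + 1×14.007 + 1×15.999 = 151.209 → 151.21 g/mol.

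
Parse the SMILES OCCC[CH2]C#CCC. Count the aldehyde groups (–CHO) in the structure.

Scan the SMILES for the aldehyde motif — none present.
Groups that are present: 1 alkyne, 1 hydroxyl.

0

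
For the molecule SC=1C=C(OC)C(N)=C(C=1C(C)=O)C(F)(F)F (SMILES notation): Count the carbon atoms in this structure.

10

Count every carbon token in the SMILES (each C, including those in ring-closure positions and inside branches).
Carbon count: 10.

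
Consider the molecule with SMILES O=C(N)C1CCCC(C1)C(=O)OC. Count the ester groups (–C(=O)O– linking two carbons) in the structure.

1

The ester motif appears at heavy-atom position 10 in the SMILES.
Other groups present: 1 amide.
Ester count: 1.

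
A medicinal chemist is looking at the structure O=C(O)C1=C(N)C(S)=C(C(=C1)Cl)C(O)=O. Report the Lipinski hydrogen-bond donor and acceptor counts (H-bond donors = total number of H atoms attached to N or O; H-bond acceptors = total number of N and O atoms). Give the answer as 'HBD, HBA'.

Donors: find every N or O and count the H atoms it carries.
  atom 1 (O): bond orders sum to 2 → 0 H
  atom 3 (O): bond orders sum to 1 → 1 H
  atom 6 (N): bond orders sum to 1 → 2 H
  atom 14 (O): bond orders sum to 1 → 1 H
  atom 15 (O): bond orders sum to 2 → 0 H
Lipinski HBD = 4.
Acceptors: N atoms = 1, O atoms = 4 → HBA = 5.

4, 5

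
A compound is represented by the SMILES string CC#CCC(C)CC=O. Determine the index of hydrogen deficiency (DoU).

Degree of unsaturation = (number of rings) + (number of π bonds).
Ring closures in the SMILES: 0.
π bonds: 1 double bond (each 1 DoU), 1 triple bond (each 2 DoU) → 3 DoU from unsaturation.
Total DoU = 0 + 3 = 3.

3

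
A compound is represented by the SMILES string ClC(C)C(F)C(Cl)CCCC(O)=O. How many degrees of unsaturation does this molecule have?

1

Degree of unsaturation = (number of rings) + (number of π bonds).
Ring closures in the SMILES: 0.
π bonds: 1 double bond (each 1 DoU) → 1 DoU from unsaturation.
Total DoU = 0 + 1 = 1.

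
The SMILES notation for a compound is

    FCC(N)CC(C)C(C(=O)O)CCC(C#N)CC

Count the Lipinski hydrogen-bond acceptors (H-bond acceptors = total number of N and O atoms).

N atoms: 2; O atoms: 2.
Lipinski HBA = 2 + 2 = 4.

4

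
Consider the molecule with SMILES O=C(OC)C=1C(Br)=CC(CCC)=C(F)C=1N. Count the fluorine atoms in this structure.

1

Scan the SMILES for F atoms (remember two-letter symbols like Cl and Br are single atoms).
Fluorine count: 1.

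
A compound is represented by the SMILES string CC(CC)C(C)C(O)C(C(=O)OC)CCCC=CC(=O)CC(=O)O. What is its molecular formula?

Walk through each heavy atom and fill implicit hydrogens from standard valence (C 4, N 3, O 2, S 2, halogen 1):
  atom 1: C, bond orders sum to 1 (valence 4) → 3 H
  atom 2: C, bond orders sum to 3 (valence 4) → 1 H
  atom 3: C, bond orders sum to 2 (valence 4) → 2 H
  atom 4: C, bond orders sum to 1 (valence 4) → 3 H
  atom 5: C, bond orders sum to 3 (valence 4) → 1 H
  atom 6: C, bond orders sum to 1 (valence 4) → 3 H
  atom 7: C, bond orders sum to 3 (valence 4) → 1 H
  atom 8: O, bond orders sum to 1 (valence 2) → 1 H
  atom 9: C, bond orders sum to 3 (valence 4) → 1 H
  atom 10: C, bond orders sum to 4 (valence 4) → 0 H
  atom 11: O, bond orders sum to 2 (valence 2) → 0 H
  atom 12: O, bond orders sum to 2 (valence 2) → 0 H
  atom 13: C, bond orders sum to 1 (valence 4) → 3 H
  atom 14: C, bond orders sum to 2 (valence 4) → 2 H
  atom 15: C, bond orders sum to 2 (valence 4) → 2 H
  atom 16: C, bond orders sum to 2 (valence 4) → 2 H
  atom 17: C, bond orders sum to 3 (valence 4) → 1 H
  atom 18: C, bond orders sum to 3 (valence 4) → 1 H
  atom 19: C, bond orders sum to 4 (valence 4) → 0 H
  atom 20: O, bond orders sum to 2 (valence 2) → 0 H
  atom 21: C, bond orders sum to 2 (valence 4) → 2 H
  atom 22: C, bond orders sum to 4 (valence 4) → 0 H
  atom 23: O, bond orders sum to 2 (valence 2) → 0 H
  atom 24: O, bond orders sum to 1 (valence 2) → 1 H
Totals → C:18, H:30, O:6.

C18H30O6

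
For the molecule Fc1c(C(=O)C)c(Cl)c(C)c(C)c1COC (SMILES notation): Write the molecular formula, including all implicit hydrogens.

C12H14ClFO2

Walk through each heavy atom and fill implicit hydrogens from standard valence (C 4, N 3, O 2, S 2, halogen 1); for lowercase aromatic atoms, an aromatic c carries 1 H when it has two neighbours and 0 H with three, and aromatic n carries 0 H:
  atom 1: F (halogen, monovalent) → 0 H
  atom 2: aromatic c, 3 neighbours → 0 H
  atom 3: aromatic c, 3 neighbours → 0 H
  atom 4: C, bond orders sum to 4 (valence 4) → 0 H
  atom 5: O, bond orders sum to 2 (valence 2) → 0 H
  atom 6: C, bond orders sum to 1 (valence 4) → 3 H
  atom 7: aromatic c, 3 neighbours → 0 H
  atom 8: Cl (halogen, monovalent) → 0 H
  atom 9: aromatic c, 3 neighbours → 0 H
  atom 10: C, bond orders sum to 1 (valence 4) → 3 H
  atom 11: aromatic c, 3 neighbours → 0 H
  atom 12: C, bond orders sum to 1 (valence 4) → 3 H
  atom 13: aromatic c, 3 neighbours → 0 H
  atom 14: C, bond orders sum to 2 (valence 4) → 2 H
  atom 15: O, bond orders sum to 2 (valence 2) → 0 H
  atom 16: C, bond orders sum to 1 (valence 4) → 3 H
Totals → C:12, H:14, Cl:1, F:1, O:2.
In Hill order: C12H14ClFO2.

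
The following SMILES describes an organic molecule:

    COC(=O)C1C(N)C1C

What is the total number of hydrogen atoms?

11

Walk through each heavy atom and fill implicit hydrogens from standard valence (C 4, N 3, O 2, S 2, halogen 1):
  atom 1: C, bond orders sum to 1 (valence 4) → 3 H
  atom 2: O, bond orders sum to 2 (valence 2) → 0 H
  atom 3: C, bond orders sum to 4 (valence 4) → 0 H
  atom 4: O, bond orders sum to 2 (valence 2) → 0 H
  atom 5: C, bond orders sum to 3 (valence 4) → 1 H
  atom 6: C, bond orders sum to 3 (valence 4) → 1 H
  atom 7: N, bond orders sum to 1 (valence 3) → 2 H
  atom 8: C, bond orders sum to 3 (valence 4) → 1 H
  atom 9: C, bond orders sum to 1 (valence 4) → 3 H
Total hydrogens: 11.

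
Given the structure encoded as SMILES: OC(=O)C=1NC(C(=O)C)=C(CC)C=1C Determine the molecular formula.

Walk through each heavy atom and fill implicit hydrogens from standard valence (C 4, N 3, O 2, S 2, halogen 1):
  atom 1: O, bond orders sum to 1 (valence 2) → 1 H
  atom 2: C, bond orders sum to 4 (valence 4) → 0 H
  atom 3: O, bond orders sum to 2 (valence 2) → 0 H
  atom 4: C, bond orders sum to 4 (valence 4) → 0 H
  atom 5: N, bond orders sum to 2 (valence 3) → 1 H
  atom 6: C, bond orders sum to 4 (valence 4) → 0 H
  atom 7: C, bond orders sum to 4 (valence 4) → 0 H
  atom 8: O, bond orders sum to 2 (valence 2) → 0 H
  atom 9: C, bond orders sum to 1 (valence 4) → 3 H
  atom 10: C, bond orders sum to 4 (valence 4) → 0 H
  atom 11: C, bond orders sum to 2 (valence 4) → 2 H
  atom 12: C, bond orders sum to 1 (valence 4) → 3 H
  atom 13: C, bond orders sum to 4 (valence 4) → 0 H
  atom 14: C, bond orders sum to 1 (valence 4) → 3 H
Totals → C:10, H:13, N:1, O:3.
In Hill order: C10H13NO3.

C10H13NO3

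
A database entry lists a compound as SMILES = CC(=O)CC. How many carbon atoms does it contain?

4

Count every carbon token in the SMILES (each C, including those in ring-closure positions and inside branches).
Carbon count: 4.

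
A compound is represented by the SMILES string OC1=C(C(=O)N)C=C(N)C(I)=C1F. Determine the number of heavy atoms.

13

Every atom symbol written in the SMILES (organic subset) is one heavy atom; implicit H are not written.
Heavy atoms by element → C:7, F:1, I:1, N:2, O:2.
Total: 13.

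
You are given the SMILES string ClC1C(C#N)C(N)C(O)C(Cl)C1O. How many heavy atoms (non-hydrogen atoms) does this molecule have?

Every atom symbol written in the SMILES (organic subset) is one heavy atom; implicit H are not written.
Heavy atoms by element → C:7, Cl:2, N:2, O:2.
Total: 13.

13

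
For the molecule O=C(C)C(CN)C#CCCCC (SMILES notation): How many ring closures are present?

0

In SMILES, each pair of matching ring-closure digits denotes one ring-closing bond; the number of such bonds equals the number of independent rings.
Ring-closure bonds here: 0.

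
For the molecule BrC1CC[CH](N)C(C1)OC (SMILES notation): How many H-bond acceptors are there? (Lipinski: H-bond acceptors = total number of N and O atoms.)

2

N atoms: 1; O atoms: 1.
Lipinski HBA = 1 + 1 = 2.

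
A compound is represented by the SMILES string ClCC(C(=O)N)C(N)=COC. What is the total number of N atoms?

Scan the SMILES for N atoms (remember two-letter symbols like Cl and Br are single atoms).
Nitrogen count: 2.

2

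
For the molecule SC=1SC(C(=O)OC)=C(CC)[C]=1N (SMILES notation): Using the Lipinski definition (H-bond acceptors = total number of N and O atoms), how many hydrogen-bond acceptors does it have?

N atoms: 1; O atoms: 2.
Lipinski HBA = 1 + 2 = 3.

3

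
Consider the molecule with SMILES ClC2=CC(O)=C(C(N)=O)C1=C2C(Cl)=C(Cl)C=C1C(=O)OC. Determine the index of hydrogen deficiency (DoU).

Degree of unsaturation = (number of rings) + (number of π bonds).
Ring closures in the SMILES: 2.
π bonds: 7 double bonds (each 1 DoU) → 7 DoU from unsaturation.
Total DoU = 2 + 7 = 9.

9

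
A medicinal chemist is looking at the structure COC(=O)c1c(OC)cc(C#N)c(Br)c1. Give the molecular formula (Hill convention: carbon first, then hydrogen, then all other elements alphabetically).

Walk through each heavy atom and fill implicit hydrogens from standard valence (C 4, N 3, O 2, S 2, halogen 1); for lowercase aromatic atoms, an aromatic c carries 1 H when it has two neighbours and 0 H with three, and aromatic n carries 0 H:
  atom 1: C, bond orders sum to 1 (valence 4) → 3 H
  atom 2: O, bond orders sum to 2 (valence 2) → 0 H
  atom 3: C, bond orders sum to 4 (valence 4) → 0 H
  atom 4: O, bond orders sum to 2 (valence 2) → 0 H
  atom 5: aromatic c, 3 neighbours → 0 H
  atom 6: aromatic c, 3 neighbours → 0 H
  atom 7: O, bond orders sum to 2 (valence 2) → 0 H
  atom 8: C, bond orders sum to 1 (valence 4) → 3 H
  atom 9: aromatic c, 2 neighbours → 1 H
  atom 10: aromatic c, 3 neighbours → 0 H
  atom 11: C, bond orders sum to 4 (valence 4) → 0 H
  atom 12: N, bond orders sum to 3 (valence 3) → 0 H
  atom 13: aromatic c, 3 neighbours → 0 H
  atom 14: Br (halogen, monovalent) → 0 H
  atom 15: aromatic c, 2 neighbours → 1 H
Totals → C:10, H:8, Br:1, N:1, O:3.
In Hill order: C10H8BrNO3.

C10H8BrNO3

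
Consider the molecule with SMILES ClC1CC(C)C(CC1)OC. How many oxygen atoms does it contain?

Scan the SMILES for O atoms (remember two-letter symbols like Cl and Br are single atoms).
Oxygen count: 1.

1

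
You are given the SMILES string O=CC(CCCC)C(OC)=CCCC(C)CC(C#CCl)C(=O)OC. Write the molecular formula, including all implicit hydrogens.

C19H29ClO4

Walk through each heavy atom and fill implicit hydrogens from standard valence (C 4, N 3, O 2, S 2, halogen 1):
  atom 1: O, bond orders sum to 2 (valence 2) → 0 H
  atom 2: C, bond orders sum to 3 (valence 4) → 1 H
  atom 3: C, bond orders sum to 3 (valence 4) → 1 H
  atom 4: C, bond orders sum to 2 (valence 4) → 2 H
  atom 5: C, bond orders sum to 2 (valence 4) → 2 H
  atom 6: C, bond orders sum to 2 (valence 4) → 2 H
  atom 7: C, bond orders sum to 1 (valence 4) → 3 H
  atom 8: C, bond orders sum to 4 (valence 4) → 0 H
  atom 9: O, bond orders sum to 2 (valence 2) → 0 H
  atom 10: C, bond orders sum to 1 (valence 4) → 3 H
  atom 11: C, bond orders sum to 3 (valence 4) → 1 H
  atom 12: C, bond orders sum to 2 (valence 4) → 2 H
  atom 13: C, bond orders sum to 2 (valence 4) → 2 H
  atom 14: C, bond orders sum to 3 (valence 4) → 1 H
  atom 15: C, bond orders sum to 1 (valence 4) → 3 H
  atom 16: C, bond orders sum to 2 (valence 4) → 2 H
  atom 17: C, bond orders sum to 3 (valence 4) → 1 H
  atom 18: C, bond orders sum to 4 (valence 4) → 0 H
  atom 19: C, bond orders sum to 4 (valence 4) → 0 H
  atom 20: Cl (halogen, monovalent) → 0 H
  atom 21: C, bond orders sum to 4 (valence 4) → 0 H
  atom 22: O, bond orders sum to 2 (valence 2) → 0 H
  atom 23: O, bond orders sum to 2 (valence 2) → 0 H
  atom 24: C, bond orders sum to 1 (valence 4) → 3 H
Totals → C:19, H:29, Cl:1, O:4.
In Hill order: C19H29ClO4.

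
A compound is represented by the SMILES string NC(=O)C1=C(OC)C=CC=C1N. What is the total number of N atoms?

Scan the SMILES for N atoms (remember two-letter symbols like Cl and Br are single atoms).
Nitrogen count: 2.

2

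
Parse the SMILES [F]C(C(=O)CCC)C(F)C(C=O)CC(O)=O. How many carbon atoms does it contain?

10

Count every carbon token in the SMILES (each C, including those in ring-closure positions and inside branches).
Carbon count: 10.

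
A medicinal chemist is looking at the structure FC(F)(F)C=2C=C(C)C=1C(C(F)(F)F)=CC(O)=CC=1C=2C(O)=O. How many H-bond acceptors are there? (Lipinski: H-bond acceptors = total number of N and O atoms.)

N atoms: 0; O atoms: 3.
Lipinski HBA = 0 + 3 = 3.

3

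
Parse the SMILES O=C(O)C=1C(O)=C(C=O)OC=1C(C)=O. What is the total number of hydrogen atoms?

6

Walk through each heavy atom and fill implicit hydrogens from standard valence (C 4, N 3, O 2, S 2, halogen 1):
  atom 1: O, bond orders sum to 2 (valence 2) → 0 H
  atom 2: C, bond orders sum to 4 (valence 4) → 0 H
  atom 3: O, bond orders sum to 1 (valence 2) → 1 H
  atom 4: C, bond orders sum to 4 (valence 4) → 0 H
  atom 5: C, bond orders sum to 4 (valence 4) → 0 H
  atom 6: O, bond orders sum to 1 (valence 2) → 1 H
  atom 7: C, bond orders sum to 4 (valence 4) → 0 H
  atom 8: C, bond orders sum to 3 (valence 4) → 1 H
  atom 9: O, bond orders sum to 2 (valence 2) → 0 H
  atom 10: O, bond orders sum to 2 (valence 2) → 0 H
  atom 11: C, bond orders sum to 4 (valence 4) → 0 H
  atom 12: C, bond orders sum to 4 (valence 4) → 0 H
  atom 13: C, bond orders sum to 1 (valence 4) → 3 H
  atom 14: O, bond orders sum to 2 (valence 2) → 0 H
Total hydrogens: 6.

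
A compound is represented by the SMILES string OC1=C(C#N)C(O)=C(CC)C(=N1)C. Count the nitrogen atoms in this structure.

2

Scan the SMILES for N atoms (remember two-letter symbols like Cl and Br are single atoms).
Nitrogen count: 2.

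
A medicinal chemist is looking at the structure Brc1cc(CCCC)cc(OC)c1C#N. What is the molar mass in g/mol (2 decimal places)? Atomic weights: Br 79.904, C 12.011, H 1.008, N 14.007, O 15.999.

First, the molecular formula is C12H14BrNO (counting implicit H from valence).
  Br: 1 × 79.904 = 79.904
  C: 12 × 12.011 = 144.132
  H: 14 × 1.008 = 14.112
  N: 1 × 14.007 = 14.007
  O: 1 × 15.999 = 15.999
Sum: 1×79.904 + 12×12.011 + 14×1.008 + 1×14.007 + 1×15.999 = 268.154 → 268.15 g/mol.

268.15 g/mol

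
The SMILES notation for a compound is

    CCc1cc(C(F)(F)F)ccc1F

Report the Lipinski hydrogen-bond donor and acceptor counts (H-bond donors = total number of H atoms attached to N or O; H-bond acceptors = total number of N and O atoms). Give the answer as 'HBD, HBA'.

0, 0

Donors: find every N or O and count the H atoms it carries.
  (no N or O atoms present)
Lipinski HBD = 0.
Acceptors: N atoms = 0, O atoms = 0 → HBA = 0.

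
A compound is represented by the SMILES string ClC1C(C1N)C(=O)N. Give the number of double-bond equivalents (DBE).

2

Degree of unsaturation = (number of rings) + (number of π bonds).
Ring closures in the SMILES: 1.
π bonds: 1 double bond (each 1 DoU) → 1 DoU from unsaturation.
Total DoU = 1 + 1 = 2.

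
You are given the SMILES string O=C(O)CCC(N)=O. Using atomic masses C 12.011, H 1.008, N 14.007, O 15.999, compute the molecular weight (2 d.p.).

117.10 g/mol

First, the molecular formula is C4H7NO3 (counting implicit H from valence).
  C: 4 × 12.011 = 48.044
  H: 7 × 1.008 = 7.056
  N: 1 × 14.007 = 14.007
  O: 3 × 15.999 = 47.997
Sum: 4×12.011 + 7×1.008 + 1×14.007 + 3×15.999 = 117.104 → 117.10 g/mol.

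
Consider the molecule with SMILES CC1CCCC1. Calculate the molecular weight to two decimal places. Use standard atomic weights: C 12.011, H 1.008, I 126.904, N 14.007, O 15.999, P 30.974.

84.16 g/mol

First, the molecular formula is C6H12 (counting implicit H from valence).
  C: 6 × 12.011 = 72.066
  H: 12 × 1.008 = 12.096
Sum: 6×12.011 + 12×1.008 = 84.162 → 84.16 g/mol.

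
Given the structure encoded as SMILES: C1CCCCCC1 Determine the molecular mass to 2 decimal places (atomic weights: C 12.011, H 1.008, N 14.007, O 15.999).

First, the molecular formula is C7H14 (counting implicit H from valence).
  C: 7 × 12.011 = 84.077
  H: 14 × 1.008 = 14.112
Sum: 7×12.011 + 14×1.008 = 98.189 → 98.19 g/mol.

98.19 g/mol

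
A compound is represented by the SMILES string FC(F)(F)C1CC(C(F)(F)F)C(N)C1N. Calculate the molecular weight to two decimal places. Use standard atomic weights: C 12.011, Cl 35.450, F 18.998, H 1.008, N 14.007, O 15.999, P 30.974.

236.16 g/mol

First, the molecular formula is C7H10F6N2 (counting implicit H from valence).
  C: 7 × 12.011 = 84.077
  F: 6 × 18.998 = 113.988
  H: 10 × 1.008 = 10.080
  N: 2 × 14.007 = 28.014
Sum: 7×12.011 + 6×18.998 + 10×1.008 + 2×14.007 = 236.159 → 236.16 g/mol.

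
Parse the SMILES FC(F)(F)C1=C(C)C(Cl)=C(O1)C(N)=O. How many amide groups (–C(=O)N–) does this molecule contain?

1

The amide motif appears at heavy-atom position 12 in the SMILES.
Amide count: 1.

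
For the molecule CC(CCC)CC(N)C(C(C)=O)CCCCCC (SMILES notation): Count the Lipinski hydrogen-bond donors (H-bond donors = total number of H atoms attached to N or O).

2

Donors: find every N or O and count the H atoms it carries.
  atom 8 (N): bond orders sum to 1 → 2 H
  atom 12 (O): bond orders sum to 2 → 0 H
Lipinski HBD = 2.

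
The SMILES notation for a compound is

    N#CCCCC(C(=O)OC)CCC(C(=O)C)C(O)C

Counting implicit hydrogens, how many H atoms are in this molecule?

Walk through each heavy atom and fill implicit hydrogens from standard valence (C 4, N 3, O 2, S 2, halogen 1):
  atom 1: N, bond orders sum to 3 (valence 3) → 0 H
  atom 2: C, bond orders sum to 4 (valence 4) → 0 H
  atom 3: C, bond orders sum to 2 (valence 4) → 2 H
  atom 4: C, bond orders sum to 2 (valence 4) → 2 H
  atom 5: C, bond orders sum to 2 (valence 4) → 2 H
  atom 6: C, bond orders sum to 3 (valence 4) → 1 H
  atom 7: C, bond orders sum to 4 (valence 4) → 0 H
  atom 8: O, bond orders sum to 2 (valence 2) → 0 H
  atom 9: O, bond orders sum to 2 (valence 2) → 0 H
  atom 10: C, bond orders sum to 1 (valence 4) → 3 H
  atom 11: C, bond orders sum to 2 (valence 4) → 2 H
  atom 12: C, bond orders sum to 2 (valence 4) → 2 H
  atom 13: C, bond orders sum to 3 (valence 4) → 1 H
  atom 14: C, bond orders sum to 4 (valence 4) → 0 H
  atom 15: O, bond orders sum to 2 (valence 2) → 0 H
  atom 16: C, bond orders sum to 1 (valence 4) → 3 H
  atom 17: C, bond orders sum to 3 (valence 4) → 1 H
  atom 18: O, bond orders sum to 1 (valence 2) → 1 H
  atom 19: C, bond orders sum to 1 (valence 4) → 3 H
Total hydrogens: 23.

23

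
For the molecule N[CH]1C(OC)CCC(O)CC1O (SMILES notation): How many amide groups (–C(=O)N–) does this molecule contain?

0

Scan the SMILES for the amide motif — none present.
Groups that are present: 1 ether, 2 hydroxyl, 1 primary amine.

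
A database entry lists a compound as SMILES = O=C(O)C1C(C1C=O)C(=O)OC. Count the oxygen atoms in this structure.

5

Scan the SMILES for O atoms (remember two-letter symbols like Cl and Br are single atoms).
Oxygen count: 5.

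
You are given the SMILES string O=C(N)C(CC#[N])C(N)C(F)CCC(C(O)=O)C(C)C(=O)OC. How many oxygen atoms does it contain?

5

Scan the SMILES for O atoms (remember two-letter symbols like Cl and Br are single atoms).
Oxygen count: 5.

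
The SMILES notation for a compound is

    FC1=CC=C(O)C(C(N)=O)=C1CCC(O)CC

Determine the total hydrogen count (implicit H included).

16

Walk through each heavy atom and fill implicit hydrogens from standard valence (C 4, N 3, O 2, S 2, halogen 1):
  atom 1: F (halogen, monovalent) → 0 H
  atom 2: C, bond orders sum to 4 (valence 4) → 0 H
  atom 3: C, bond orders sum to 3 (valence 4) → 1 H
  atom 4: C, bond orders sum to 3 (valence 4) → 1 H
  atom 5: C, bond orders sum to 4 (valence 4) → 0 H
  atom 6: O, bond orders sum to 1 (valence 2) → 1 H
  atom 7: C, bond orders sum to 4 (valence 4) → 0 H
  atom 8: C, bond orders sum to 4 (valence 4) → 0 H
  atom 9: N, bond orders sum to 1 (valence 3) → 2 H
  atom 10: O, bond orders sum to 2 (valence 2) → 0 H
  atom 11: C, bond orders sum to 4 (valence 4) → 0 H
  atom 12: C, bond orders sum to 2 (valence 4) → 2 H
  atom 13: C, bond orders sum to 2 (valence 4) → 2 H
  atom 14: C, bond orders sum to 3 (valence 4) → 1 H
  atom 15: O, bond orders sum to 1 (valence 2) → 1 H
  atom 16: C, bond orders sum to 2 (valence 4) → 2 H
  atom 17: C, bond orders sum to 1 (valence 4) → 3 H
Total hydrogens: 16.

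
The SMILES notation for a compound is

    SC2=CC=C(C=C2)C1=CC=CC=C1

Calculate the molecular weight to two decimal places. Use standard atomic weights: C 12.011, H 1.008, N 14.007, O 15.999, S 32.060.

First, the molecular formula is C12H10S (counting implicit H from valence).
  C: 12 × 12.011 = 144.132
  H: 10 × 1.008 = 10.080
  S: 1 × 32.060 = 32.060
Sum: 12×12.011 + 10×1.008 + 1×32.060 = 186.272 → 186.27 g/mol.

186.27 g/mol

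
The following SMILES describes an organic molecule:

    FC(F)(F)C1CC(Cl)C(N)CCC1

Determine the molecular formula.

C8H13ClF3N

Walk through each heavy atom and fill implicit hydrogens from standard valence (C 4, N 3, O 2, S 2, halogen 1):
  atom 1: F (halogen, monovalent) → 0 H
  atom 2: C, bond orders sum to 4 (valence 4) → 0 H
  atom 3: F (halogen, monovalent) → 0 H
  atom 4: F (halogen, monovalent) → 0 H
  atom 5: C, bond orders sum to 3 (valence 4) → 1 H
  atom 6: C, bond orders sum to 2 (valence 4) → 2 H
  atom 7: C, bond orders sum to 3 (valence 4) → 1 H
  atom 8: Cl (halogen, monovalent) → 0 H
  atom 9: C, bond orders sum to 3 (valence 4) → 1 H
  atom 10: N, bond orders sum to 1 (valence 3) → 2 H
  atom 11: C, bond orders sum to 2 (valence 4) → 2 H
  atom 12: C, bond orders sum to 2 (valence 4) → 2 H
  atom 13: C, bond orders sum to 2 (valence 4) → 2 H
Totals → C:8, H:13, Cl:1, F:3, N:1.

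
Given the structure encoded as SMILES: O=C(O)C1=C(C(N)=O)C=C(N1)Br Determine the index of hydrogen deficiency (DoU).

Degree of unsaturation = (number of rings) + (number of π bonds).
Ring closures in the SMILES: 1.
π bonds: 4 double bonds (each 1 DoU) → 4 DoU from unsaturation.
Total DoU = 1 + 4 = 5.

5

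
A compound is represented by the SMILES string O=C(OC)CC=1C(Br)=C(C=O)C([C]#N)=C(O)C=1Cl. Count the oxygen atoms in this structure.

4

Scan the SMILES for O atoms (remember two-letter symbols like Cl and Br are single atoms).
Oxygen count: 4.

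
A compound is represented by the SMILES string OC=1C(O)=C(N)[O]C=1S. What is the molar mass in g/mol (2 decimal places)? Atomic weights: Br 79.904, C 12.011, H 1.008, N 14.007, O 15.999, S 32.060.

147.15 g/mol

First, the molecular formula is C4H5NO3S (counting implicit H from valence).
  C: 4 × 12.011 = 48.044
  H: 5 × 1.008 = 5.040
  N: 1 × 14.007 = 14.007
  O: 3 × 15.999 = 47.997
  S: 1 × 32.060 = 32.060
Sum: 4×12.011 + 5×1.008 + 1×14.007 + 3×15.999 + 1×32.060 = 147.148 → 147.15 g/mol.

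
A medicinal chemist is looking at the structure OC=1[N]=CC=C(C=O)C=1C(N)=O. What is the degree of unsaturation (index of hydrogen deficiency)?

Molecular formula: C7H6N2O3.
DoU = (2C + 2 + N − H − X) / 2, where X is the halogen count and O/S are ignored.
    = (2·7 + 2 + 2 − 6 − 0) / 2 = 12 / 2 = 6.

6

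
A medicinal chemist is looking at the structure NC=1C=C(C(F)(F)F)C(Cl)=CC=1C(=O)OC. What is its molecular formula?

Walk through each heavy atom and fill implicit hydrogens from standard valence (C 4, N 3, O 2, S 2, halogen 1):
  atom 1: N, bond orders sum to 1 (valence 3) → 2 H
  atom 2: C, bond orders sum to 4 (valence 4) → 0 H
  atom 3: C, bond orders sum to 3 (valence 4) → 1 H
  atom 4: C, bond orders sum to 4 (valence 4) → 0 H
  atom 5: C, bond orders sum to 4 (valence 4) → 0 H
  atom 6: F (halogen, monovalent) → 0 H
  atom 7: F (halogen, monovalent) → 0 H
  atom 8: F (halogen, monovalent) → 0 H
  atom 9: C, bond orders sum to 4 (valence 4) → 0 H
  atom 10: Cl (halogen, monovalent) → 0 H
  atom 11: C, bond orders sum to 3 (valence 4) → 1 H
  atom 12: C, bond orders sum to 4 (valence 4) → 0 H
  atom 13: C, bond orders sum to 4 (valence 4) → 0 H
  atom 14: O, bond orders sum to 2 (valence 2) → 0 H
  atom 15: O, bond orders sum to 2 (valence 2) → 0 H
  atom 16: C, bond orders sum to 1 (valence 4) → 3 H
Totals → C:9, H:7, Cl:1, F:3, N:1, O:2.
In Hill order: C9H7ClF3NO2.

C9H7ClF3NO2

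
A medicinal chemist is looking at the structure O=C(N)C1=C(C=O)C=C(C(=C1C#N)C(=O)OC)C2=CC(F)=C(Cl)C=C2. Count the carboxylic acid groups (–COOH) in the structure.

0

Scan the SMILES for the carboxylic acid motif — none present.
Groups that are present: 1 aldehyde, 1 amide, 1 ester, 1 nitrile.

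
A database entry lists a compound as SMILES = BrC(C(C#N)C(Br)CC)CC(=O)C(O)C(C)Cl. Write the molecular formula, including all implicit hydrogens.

C11H16Br2ClNO2

Walk through each heavy atom and fill implicit hydrogens from standard valence (C 4, N 3, O 2, S 2, halogen 1):
  atom 1: Br (halogen, monovalent) → 0 H
  atom 2: C, bond orders sum to 3 (valence 4) → 1 H
  atom 3: C, bond orders sum to 3 (valence 4) → 1 H
  atom 4: C, bond orders sum to 4 (valence 4) → 0 H
  atom 5: N, bond orders sum to 3 (valence 3) → 0 H
  atom 6: C, bond orders sum to 3 (valence 4) → 1 H
  atom 7: Br (halogen, monovalent) → 0 H
  atom 8: C, bond orders sum to 2 (valence 4) → 2 H
  atom 9: C, bond orders sum to 1 (valence 4) → 3 H
  atom 10: C, bond orders sum to 2 (valence 4) → 2 H
  atom 11: C, bond orders sum to 4 (valence 4) → 0 H
  atom 12: O, bond orders sum to 2 (valence 2) → 0 H
  atom 13: C, bond orders sum to 3 (valence 4) → 1 H
  atom 14: O, bond orders sum to 1 (valence 2) → 1 H
  atom 15: C, bond orders sum to 3 (valence 4) → 1 H
  atom 16: C, bond orders sum to 1 (valence 4) → 3 H
  atom 17: Cl (halogen, monovalent) → 0 H
Totals → C:11, H:16, Br:2, Cl:1, N:1, O:2.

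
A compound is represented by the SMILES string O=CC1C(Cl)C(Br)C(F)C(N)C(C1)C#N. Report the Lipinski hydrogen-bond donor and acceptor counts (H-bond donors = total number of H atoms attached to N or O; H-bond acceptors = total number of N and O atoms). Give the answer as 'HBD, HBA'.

2, 3

Donors: find every N or O and count the H atoms it carries.
  atom 1 (O): bond orders sum to 2 → 0 H
  atom 11 (N): bond orders sum to 1 → 2 H
  atom 15 (N): bond orders sum to 3 → 0 H
Lipinski HBD = 2.
Acceptors: N atoms = 2, O atoms = 1 → HBA = 3.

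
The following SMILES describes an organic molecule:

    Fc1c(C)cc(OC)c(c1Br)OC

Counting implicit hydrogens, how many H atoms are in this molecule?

10

Walk through each heavy atom and fill implicit hydrogens from standard valence (C 4, N 3, O 2, S 2, halogen 1); for lowercase aromatic atoms, an aromatic c carries 1 H when it has two neighbours and 0 H with three, and aromatic n carries 0 H:
  atom 1: F (halogen, monovalent) → 0 H
  atom 2: aromatic c, 3 neighbours → 0 H
  atom 3: aromatic c, 3 neighbours → 0 H
  atom 4: C, bond orders sum to 1 (valence 4) → 3 H
  atom 5: aromatic c, 2 neighbours → 1 H
  atom 6: aromatic c, 3 neighbours → 0 H
  atom 7: O, bond orders sum to 2 (valence 2) → 0 H
  atom 8: C, bond orders sum to 1 (valence 4) → 3 H
  atom 9: aromatic c, 3 neighbours → 0 H
  atom 10: aromatic c, 3 neighbours → 0 H
  atom 11: Br (halogen, monovalent) → 0 H
  atom 12: O, bond orders sum to 2 (valence 2) → 0 H
  atom 13: C, bond orders sum to 1 (valence 4) → 3 H
Total hydrogens: 10.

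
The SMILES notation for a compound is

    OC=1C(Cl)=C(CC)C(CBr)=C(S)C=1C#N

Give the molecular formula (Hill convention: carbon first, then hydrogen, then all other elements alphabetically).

Walk through each heavy atom and fill implicit hydrogens from standard valence (C 4, N 3, O 2, S 2, halogen 1):
  atom 1: O, bond orders sum to 1 (valence 2) → 1 H
  atom 2: C, bond orders sum to 4 (valence 4) → 0 H
  atom 3: C, bond orders sum to 4 (valence 4) → 0 H
  atom 4: Cl (halogen, monovalent) → 0 H
  atom 5: C, bond orders sum to 4 (valence 4) → 0 H
  atom 6: C, bond orders sum to 2 (valence 4) → 2 H
  atom 7: C, bond orders sum to 1 (valence 4) → 3 H
  atom 8: C, bond orders sum to 4 (valence 4) → 0 H
  atom 9: C, bond orders sum to 2 (valence 4) → 2 H
  atom 10: Br (halogen, monovalent) → 0 H
  atom 11: C, bond orders sum to 4 (valence 4) → 0 H
  atom 12: S, bond orders sum to 1 (valence 2) → 1 H
  atom 13: C, bond orders sum to 4 (valence 4) → 0 H
  atom 14: C, bond orders sum to 4 (valence 4) → 0 H
  atom 15: N, bond orders sum to 3 (valence 3) → 0 H
Totals → C:10, H:9, Br:1, Cl:1, N:1, O:1, S:1.

C10H9BrClNOS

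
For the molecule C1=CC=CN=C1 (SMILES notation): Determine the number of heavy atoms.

6

Every atom symbol written in the SMILES (organic subset) is one heavy atom; implicit H are not written.
Heavy atoms by element → C:5, N:1.
Total: 6.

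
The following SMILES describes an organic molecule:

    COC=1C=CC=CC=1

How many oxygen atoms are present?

Scan the SMILES for O atoms (remember two-letter symbols like Cl and Br are single atoms).
Oxygen count: 1.

1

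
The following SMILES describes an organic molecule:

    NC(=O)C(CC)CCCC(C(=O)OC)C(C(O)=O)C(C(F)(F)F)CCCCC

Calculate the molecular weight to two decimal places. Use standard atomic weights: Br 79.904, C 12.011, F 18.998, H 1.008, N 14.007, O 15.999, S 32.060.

First, the molecular formula is C19H32F3NO5 (counting implicit H from valence).
  C: 19 × 12.011 = 228.209
  F: 3 × 18.998 = 56.994
  H: 32 × 1.008 = 32.256
  N: 1 × 14.007 = 14.007
  O: 5 × 15.999 = 79.995
Sum: 19×12.011 + 3×18.998 + 32×1.008 + 1×14.007 + 5×15.999 = 411.461 → 411.46 g/mol.

411.46 g/mol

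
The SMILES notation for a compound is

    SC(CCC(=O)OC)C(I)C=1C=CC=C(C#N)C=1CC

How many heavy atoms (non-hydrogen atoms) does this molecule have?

Every atom symbol written in the SMILES (organic subset) is one heavy atom; implicit H are not written.
Heavy atoms by element → C:15, I:1, N:1, O:2, S:1.
Total: 20.

20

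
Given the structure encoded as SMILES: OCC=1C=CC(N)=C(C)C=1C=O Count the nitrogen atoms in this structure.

1

Scan the SMILES for N atoms (remember two-letter symbols like Cl and Br are single atoms).
Nitrogen count: 1.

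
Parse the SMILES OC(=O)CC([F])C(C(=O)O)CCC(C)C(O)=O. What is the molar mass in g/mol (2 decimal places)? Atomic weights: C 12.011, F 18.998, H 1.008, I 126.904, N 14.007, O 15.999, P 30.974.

250.22 g/mol

First, the molecular formula is C10H15FO6 (counting implicit H from valence).
  C: 10 × 12.011 = 120.110
  F: 1 × 18.998 = 18.998
  H: 15 × 1.008 = 15.120
  O: 6 × 15.999 = 95.994
Sum: 10×12.011 + 1×18.998 + 15×1.008 + 6×15.999 = 250.222 → 250.22 g/mol.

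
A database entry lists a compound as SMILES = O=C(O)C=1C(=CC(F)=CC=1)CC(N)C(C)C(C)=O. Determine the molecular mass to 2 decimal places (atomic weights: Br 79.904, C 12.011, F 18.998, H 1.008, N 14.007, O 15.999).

First, the molecular formula is C13H16FNO3 (counting implicit H from valence).
  C: 13 × 12.011 = 156.143
  F: 1 × 18.998 = 18.998
  H: 16 × 1.008 = 16.128
  N: 1 × 14.007 = 14.007
  O: 3 × 15.999 = 47.997
Sum: 13×12.011 + 1×18.998 + 16×1.008 + 1×14.007 + 3×15.999 = 253.273 → 253.27 g/mol.

253.27 g/mol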